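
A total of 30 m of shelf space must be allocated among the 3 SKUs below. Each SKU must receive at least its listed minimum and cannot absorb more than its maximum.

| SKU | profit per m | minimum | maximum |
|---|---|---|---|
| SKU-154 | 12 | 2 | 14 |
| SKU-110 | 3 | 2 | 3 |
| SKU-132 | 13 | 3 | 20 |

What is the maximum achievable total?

Meeting every minimum uses 2+2+3 = 7 m, leaving 23.
Highest profit per m first: SKU-132 13 > SKU-154 12 > SKU-110 3.
SKU-132 takes 17 more to reach its cap of 20 ; 6 left.
Only 6 left; SKU-154 takes them to reach 8.
Total = 12×8 + 3×2 + 13×20 = 362.

362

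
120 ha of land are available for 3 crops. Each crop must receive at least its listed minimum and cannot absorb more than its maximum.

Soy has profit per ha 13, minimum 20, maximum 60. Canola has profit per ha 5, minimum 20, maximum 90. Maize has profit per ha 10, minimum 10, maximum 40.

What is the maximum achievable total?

1280

Meeting every minimum uses 20+20+10 = 50 ha, leaving 70.
Highest profit per ha first: Soy 13 > Maize 10 > Canola 5.
Give Soy 40 more to hit its cap of 60 ; 30 left.
Give Maize 30 more to hit its cap of 40 ; 0 left.
Total = 13×60 + 5×20 + 10×40 = 1280.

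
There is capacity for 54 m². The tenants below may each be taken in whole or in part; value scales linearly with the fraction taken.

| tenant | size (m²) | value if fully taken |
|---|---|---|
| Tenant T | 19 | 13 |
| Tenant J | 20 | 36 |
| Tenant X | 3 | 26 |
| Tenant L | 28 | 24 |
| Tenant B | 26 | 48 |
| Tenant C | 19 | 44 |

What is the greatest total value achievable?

Rank by value-to-size ratio: Tenant X 26/3≈8.67, Tenant C 44/19≈2.32, Tenant B 48/26≈1.85, Tenant J 36/20≈1.8, Tenant L 24/28≈0.857, Tenant T 13/19≈0.684.
All 3 m² of Tenant X fit (value 26) → 51 remain.
Take all of Tenant C (19 m², value 44) → 32 m² left.
Tenant B: take in full, 26 m² for value 48 → 6 left.
Fill the last 6 m² with part of Tenant J: 6/20 of it earns 10.8.
Total value = 128.8.

128.8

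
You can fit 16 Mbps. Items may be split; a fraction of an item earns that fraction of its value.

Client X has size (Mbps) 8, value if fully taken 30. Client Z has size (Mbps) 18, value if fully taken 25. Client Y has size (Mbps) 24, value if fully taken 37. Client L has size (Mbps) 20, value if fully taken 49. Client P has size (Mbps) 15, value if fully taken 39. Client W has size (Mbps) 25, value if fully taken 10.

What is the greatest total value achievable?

Sort by value density: Client X 30/8≈3.75, Client P 39/15≈2.6, Client L 49/20≈2.45, Client Y 37/24≈1.54, Client Z 25/18≈1.39, Client W 10/25≈0.4.
Client X: take in full, 8 Mbps for value 30 ; 8 left.
Only 8 Mbps remain; take 8/15 of Client P for value 39×8/15 = 20.8.
Total value = 50.8.

50.8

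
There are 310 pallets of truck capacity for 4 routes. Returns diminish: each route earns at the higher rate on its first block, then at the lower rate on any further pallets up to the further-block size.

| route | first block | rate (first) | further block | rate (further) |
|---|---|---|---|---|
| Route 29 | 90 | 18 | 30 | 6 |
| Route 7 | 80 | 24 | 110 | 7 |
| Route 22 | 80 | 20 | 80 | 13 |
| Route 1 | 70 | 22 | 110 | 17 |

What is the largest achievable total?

6500

Treat each block as its own option and order by rate: Route 7/tier1 24 > Route 1/tier1 22 > Route 22/tier1 20 > Route 29/tier1 18 > Route 1/tier2 17 > Route 22/tier2 13 > Route 7/tier2 7 > Route 29/tier2 6.
Fill Route 7 tier1 block (80 at 24) → 230 left.
Route 1/tier1 (22): +70 → 160 left.
Route 22/tier1 (20): +80 → 80 left.
Route 29 tier1 at 18: only 80 left, fill 80.
Total = 24×80 + 22×70 + 20×80 + 18×80 = 6500.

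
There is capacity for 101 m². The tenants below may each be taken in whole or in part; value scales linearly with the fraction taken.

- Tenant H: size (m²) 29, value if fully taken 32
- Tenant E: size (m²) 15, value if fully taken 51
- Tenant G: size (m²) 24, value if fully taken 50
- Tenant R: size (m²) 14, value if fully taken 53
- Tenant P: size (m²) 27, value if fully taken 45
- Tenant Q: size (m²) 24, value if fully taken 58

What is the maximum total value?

252

Sort by value density: Tenant R 53/14≈3.79, Tenant E 51/15≈3.4, Tenant Q 58/24≈2.42, Tenant G 50/24≈2.08, Tenant P 45/27≈1.67, Tenant H 32/29≈1.1.
Take all of Tenant R (14 m², value 53) → 87 m² left.
Take all of Tenant E (15 m², value 51) → 72 m² left.
All 24 m² of Tenant Q fit (value 58) → 48 remain.
Tenant G: take in full, 24 m² for value 50 → 24 left.
24 m² left: a 24/27 share of Tenant P gives 45×24/27 = 40.
Total value = 252.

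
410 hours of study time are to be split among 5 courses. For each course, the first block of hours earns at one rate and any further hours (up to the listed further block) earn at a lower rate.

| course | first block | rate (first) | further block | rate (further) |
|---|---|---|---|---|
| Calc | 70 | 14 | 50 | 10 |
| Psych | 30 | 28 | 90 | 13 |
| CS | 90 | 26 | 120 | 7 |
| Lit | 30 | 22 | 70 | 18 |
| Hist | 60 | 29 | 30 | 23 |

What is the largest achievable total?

Order all 10 blocks by rate: Hist/first 29 > Psych/first 28 > CS/first 26 > Hist/second 23 > Lit/first 22 > Lit/second 18 > Calc/first 14 > Psych/second 13 > Calc/second 10 > CS/second 7.
Hist first at 29: fill all 60 → 350 left.
Fill Psych first block (30 at 28) → 320 left.
Fill CS first block (90 at 26) → 230 left.
Hist/second (23): +30 → 200 left.
Fill Lit first block (30 at 22) → 170 left.
Lit/second (18): +70 → 100 left.
Calc first at 14: fill all 70 → 30 left.
Psych second at 13: only 30 left, fill 30.
Total = 29×60 + 28×30 + 26×90 + 23×30 + 22×30 + 18×70 + 14×70 + 13×30 = 8900.

8900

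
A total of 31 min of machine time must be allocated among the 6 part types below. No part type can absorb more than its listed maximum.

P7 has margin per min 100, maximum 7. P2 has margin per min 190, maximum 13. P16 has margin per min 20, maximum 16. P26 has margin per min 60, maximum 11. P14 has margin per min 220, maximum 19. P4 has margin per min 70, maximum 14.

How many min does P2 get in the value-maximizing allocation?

Order the part types by margin per min: P14 220 > P2 190 > P7 100 > P4 70 > P26 60 > P16 20.
P14 takes 19 to reach its cap of 19 ; 12 left.
Only 12 left; P2 takes them to reach 12.

12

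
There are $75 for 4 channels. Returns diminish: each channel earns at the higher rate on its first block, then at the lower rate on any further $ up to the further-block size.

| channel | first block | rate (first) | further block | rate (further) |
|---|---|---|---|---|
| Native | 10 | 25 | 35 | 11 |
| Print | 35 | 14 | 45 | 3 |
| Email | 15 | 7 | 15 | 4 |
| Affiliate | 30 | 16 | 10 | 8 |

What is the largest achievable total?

1220

Treat each block as its own option and order by rate: Native/T1 25 > Affiliate/T1 16 > Print/T1 14 > Native/T2 11 > Affiliate/T2 8 > Email/T1 7 > Email/T2 4 > Print/T2 3.
Native/T1 (25): +10 → 65 left.
Fill Affiliate T1 block (30 at 16) → 35 left.
Print T1 at 14: fill all 35 → 0 left.
Total = 25×10 + 16×30 + 14×35 = 1220.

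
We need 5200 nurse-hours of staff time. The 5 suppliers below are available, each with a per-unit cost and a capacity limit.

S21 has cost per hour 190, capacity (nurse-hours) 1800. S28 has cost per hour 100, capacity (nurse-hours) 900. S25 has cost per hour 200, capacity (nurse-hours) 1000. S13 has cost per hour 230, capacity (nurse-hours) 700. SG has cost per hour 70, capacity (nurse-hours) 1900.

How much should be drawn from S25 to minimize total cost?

Use suppliers in increasing cost order.
SG at 70: take all 1900 nurse-hours — 3300 still needed.
Take 900 from S28 at 100 — need 2400 more.
Take 1800 from S21 at 190 — need 600 more.
Take 600 from S25 at 200 to finish.
S13: unused.

600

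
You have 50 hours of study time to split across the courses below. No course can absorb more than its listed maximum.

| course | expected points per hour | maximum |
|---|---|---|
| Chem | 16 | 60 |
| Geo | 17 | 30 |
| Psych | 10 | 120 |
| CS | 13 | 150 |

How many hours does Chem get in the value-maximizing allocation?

Order the courses by expected points per hour: Geo 17 > Chem 16 > CS 13 > Psych 10.
Geo takes 30 to reach its cap of 30 → 20 left.
Only 20 left; Chem takes them to reach 20.

20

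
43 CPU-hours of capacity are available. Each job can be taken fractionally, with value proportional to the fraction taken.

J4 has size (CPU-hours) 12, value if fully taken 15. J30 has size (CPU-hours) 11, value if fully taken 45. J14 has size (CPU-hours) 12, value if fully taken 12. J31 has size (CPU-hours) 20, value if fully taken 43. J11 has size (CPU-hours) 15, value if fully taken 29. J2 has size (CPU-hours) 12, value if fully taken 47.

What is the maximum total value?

Sort by value density: J30 45/11≈4.09, J2 47/12≈3.92, J31 43/20≈2.15, J11 29/15≈1.93, J4 15/12≈1.25, J14 12/12≈1.
Take all of J30 (11 CPU-hours, value 45) — 32 CPU-hours left.
Take all of J2 (12 CPU-hours, value 47) — 20 CPU-hours left.
J31: take in full, 20 CPU-hours for value 43 — 0 left.
Total value = 135.

135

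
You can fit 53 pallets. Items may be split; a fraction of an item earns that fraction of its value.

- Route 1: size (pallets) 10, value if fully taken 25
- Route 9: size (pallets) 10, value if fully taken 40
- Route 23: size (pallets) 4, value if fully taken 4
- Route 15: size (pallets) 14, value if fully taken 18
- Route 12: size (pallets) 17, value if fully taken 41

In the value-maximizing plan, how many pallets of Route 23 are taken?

2

Rank by value-to-size ratio: Route 9 40/10≈4, Route 1 25/10≈2.5, Route 12 41/17≈2.41, Route 15 18/14≈1.29, Route 23 4/4≈1.
All 10 pallets of Route 9 fit (value 40) — 43 remain.
All 10 pallets of Route 1 fit (value 25) — 33 remain.
Route 12: take in full, 17 pallets for value 41 — 16 left.
Take all of Route 15 (14 pallets, value 18) — 2 pallets left.
Only 2 pallets remain; take 2/4 of Route 23 for value 4×2/4 = 2.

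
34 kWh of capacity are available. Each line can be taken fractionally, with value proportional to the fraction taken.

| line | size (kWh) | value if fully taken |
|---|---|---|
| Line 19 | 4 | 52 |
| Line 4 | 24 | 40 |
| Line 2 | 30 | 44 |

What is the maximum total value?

Rank by value-to-size ratio: Line 19 52/4≈13, Line 4 40/24≈1.67, Line 2 44/30≈1.47.
All 4 kWh of Line 19 fit (value 52) ; 30 remain.
Line 4: take in full, 24 kWh for value 40 ; 6 left.
Only 6 kWh remain; take 6/30 of Line 2 for value 44×6/30 = 8.8.
Total value = 100.8.

100.8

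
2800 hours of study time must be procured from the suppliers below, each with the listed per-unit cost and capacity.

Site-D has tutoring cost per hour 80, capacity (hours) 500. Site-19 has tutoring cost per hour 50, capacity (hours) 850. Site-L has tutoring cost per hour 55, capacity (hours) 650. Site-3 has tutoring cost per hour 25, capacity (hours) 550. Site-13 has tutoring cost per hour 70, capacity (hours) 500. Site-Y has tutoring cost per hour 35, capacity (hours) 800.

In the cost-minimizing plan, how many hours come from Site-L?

Fill from the cheapest supplier first.
Site-3 (25): use full 550 — 2250 hours to go.
Site-Y (35): use full 800 — 1450 hours to go.
Site-19 (50): use full 850 — 600 hours to go.
Take 600 from Site-L at 55 to finish.
Site-13, Site-D: unused.

600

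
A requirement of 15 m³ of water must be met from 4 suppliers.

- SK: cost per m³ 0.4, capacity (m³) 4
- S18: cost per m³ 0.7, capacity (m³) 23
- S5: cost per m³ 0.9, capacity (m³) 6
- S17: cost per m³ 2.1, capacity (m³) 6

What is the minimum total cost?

Fill from the cheapest supplier first.
SK at 0.4: take all 4 m³ ; 11 still needed.
S18 (0.7): take the remaining 11 ; done.
S5, S17: unused.
Cost = 4×0.4 + 11×0.7 = 9.3.

9.3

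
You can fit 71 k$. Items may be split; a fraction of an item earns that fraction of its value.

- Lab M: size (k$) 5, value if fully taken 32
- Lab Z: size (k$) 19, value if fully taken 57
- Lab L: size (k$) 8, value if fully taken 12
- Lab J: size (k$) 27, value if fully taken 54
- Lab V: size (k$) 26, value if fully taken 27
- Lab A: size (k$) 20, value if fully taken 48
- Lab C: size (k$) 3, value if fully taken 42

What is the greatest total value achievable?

Rank by value-to-size ratio: Lab C 42/3≈14, Lab M 32/5≈6.4, Lab Z 57/19≈3, Lab A 48/20≈2.4, Lab J 54/27≈2, Lab L 12/8≈1.5, Lab V 27/26≈1.04.
All 3 k$ of Lab C fit (value 42) → 68 remain.
Take all of Lab M (5 k$, value 32) → 63 k$ left.
Lab Z: take in full, 19 k$ for value 57 → 44 left.
Lab A: take in full, 20 k$ for value 48 → 24 left.
24 k$ left: a 24/27 share of Lab J gives 54×24/27 = 48.
Total value = 227.

227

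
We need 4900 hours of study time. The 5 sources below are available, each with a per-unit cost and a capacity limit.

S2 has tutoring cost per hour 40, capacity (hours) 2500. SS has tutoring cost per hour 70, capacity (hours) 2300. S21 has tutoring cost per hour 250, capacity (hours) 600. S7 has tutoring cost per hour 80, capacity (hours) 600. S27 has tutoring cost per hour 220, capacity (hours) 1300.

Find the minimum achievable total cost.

Use sources in increasing cost order.
Take 2500 from S2 at 40 → need 2400 more.
SS at 70: take all 2300 hours → 100 still needed.
S7 at 80: take 100 of its 600 → requirement met.
S27, S21: unused.
Cost = 2500×40 + 2300×70 + 100×80 = 269000.

269000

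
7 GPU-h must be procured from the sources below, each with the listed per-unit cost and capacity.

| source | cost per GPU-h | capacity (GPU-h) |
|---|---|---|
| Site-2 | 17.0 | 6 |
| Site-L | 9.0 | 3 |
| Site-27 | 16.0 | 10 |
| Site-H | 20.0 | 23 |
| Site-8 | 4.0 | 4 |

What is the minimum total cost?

43

Use sources in increasing cost order.
Site-8 (4.0): use full 4 — 3 GPU-h to go.
Site-L (9.0): use full 3 — 0 GPU-h to go.
Site-27, Site-2, Site-H: unused.
Cost = 4×4.0 + 3×9.0 = 43.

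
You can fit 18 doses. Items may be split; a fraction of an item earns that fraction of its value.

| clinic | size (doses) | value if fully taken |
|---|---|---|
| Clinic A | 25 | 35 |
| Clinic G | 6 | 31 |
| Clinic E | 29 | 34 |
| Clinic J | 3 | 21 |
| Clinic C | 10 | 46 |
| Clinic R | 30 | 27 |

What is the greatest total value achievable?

93.4

Sort by value density: Clinic J 21/3≈7, Clinic G 31/6≈5.17, Clinic C 46/10≈4.6, Clinic A 35/25≈1.4, Clinic E 34/29≈1.17, Clinic R 27/30≈0.9.
All 3 doses of Clinic J fit (value 21) → 15 remain.
All 6 doses of Clinic G fit (value 31) → 9 remain.
Only 9 doses remain; take 9/10 of Clinic C for value 46×9/10 = 41.4.
Total value = 93.4.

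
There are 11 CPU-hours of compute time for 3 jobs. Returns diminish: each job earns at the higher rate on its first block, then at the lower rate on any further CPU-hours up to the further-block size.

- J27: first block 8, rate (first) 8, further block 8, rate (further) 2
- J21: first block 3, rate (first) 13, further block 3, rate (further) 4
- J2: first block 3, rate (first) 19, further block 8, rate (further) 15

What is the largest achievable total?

Rank every tier by rate: J2/tier1 19 > J2/tier2 15 > J21/tier1 13 > J27/tier1 8 > J21/tier2 4 > J27/tier2 2.
J2 tier1 at 19: fill all 3 ; 8 left.
J2/tier2 (15): +8 ; 0 left.
Total = 19×3 + 15×8 = 177.

177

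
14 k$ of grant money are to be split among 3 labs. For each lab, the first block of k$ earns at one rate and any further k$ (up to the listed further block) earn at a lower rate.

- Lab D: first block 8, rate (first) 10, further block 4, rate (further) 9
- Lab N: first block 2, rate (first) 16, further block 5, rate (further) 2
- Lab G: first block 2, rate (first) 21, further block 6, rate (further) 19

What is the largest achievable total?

Rank every tier by rate: Lab G/T1 21 > Lab G/T2 19 > Lab N/T1 16 > Lab D/T1 10 > Lab D/T2 9 > Lab N/T2 2.
Lab G T1 at 21: fill all 2 ; 12 left.
Lab G T2 at 19: fill all 6 ; 6 left.
Fill Lab N T1 block (2 at 16) ; 4 left.
Lab D T1 at 10: only 4 left, fill 4.
Total = 21×2 + 19×6 + 16×2 + 10×4 = 228.

228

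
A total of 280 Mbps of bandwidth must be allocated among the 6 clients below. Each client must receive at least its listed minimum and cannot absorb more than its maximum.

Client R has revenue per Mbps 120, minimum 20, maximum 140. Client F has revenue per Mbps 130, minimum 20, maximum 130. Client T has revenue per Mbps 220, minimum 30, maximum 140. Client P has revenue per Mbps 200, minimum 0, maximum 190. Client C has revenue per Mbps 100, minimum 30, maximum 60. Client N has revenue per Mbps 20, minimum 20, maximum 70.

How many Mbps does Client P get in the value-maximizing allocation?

Meeting every minimum uses 20+20+30+0+30+20 = 120 Mbps, leaving 160.
Rank by revenue per Mbps: Client T 220 > Client P 200 > Client F 130 > Client R 120 > Client C 100 > Client N 20.
Client T takes 110 more to reach its cap of 140 — 50 left.
Client P has room for 190 more but only 50 remain, so it gets 50.

50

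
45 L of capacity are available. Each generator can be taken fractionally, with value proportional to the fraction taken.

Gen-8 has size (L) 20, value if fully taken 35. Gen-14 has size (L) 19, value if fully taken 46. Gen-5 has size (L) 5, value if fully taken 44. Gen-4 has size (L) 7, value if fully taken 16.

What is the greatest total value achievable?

130.5

Best value per unit of size first: Gen-5 44/5≈8.8, Gen-14 46/19≈2.42, Gen-4 16/7≈2.29, Gen-8 35/20≈1.75.
Gen-5: take in full, 5 L for value 44 — 40 left.
Gen-14: take in full, 19 L for value 46 — 21 left.
Take all of Gen-4 (7 L, value 16) — 14 L left.
Only 14 L remain; take 14/20 of Gen-8 for value 35×14/20 = 24.5.
Total value = 130.5.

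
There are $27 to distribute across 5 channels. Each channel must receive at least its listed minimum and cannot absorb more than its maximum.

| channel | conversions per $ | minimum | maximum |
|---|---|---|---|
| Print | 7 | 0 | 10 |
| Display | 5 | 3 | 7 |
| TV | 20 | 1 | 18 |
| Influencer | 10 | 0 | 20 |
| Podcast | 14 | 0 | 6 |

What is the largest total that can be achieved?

459

Meeting every minimum uses 0+3+1+0+0 = 4 $, leaving 23.
Rank by conversions per $: TV 20 > Podcast 14 > Influencer 10 > Print 7 > Display 5.
TV: +17 to 18 (cap) ; 6 left.
Give Podcast 6 more to hit its cap of 6 ; 0 left.
Total = 5×3 + 20×18 + 14×6 = 459.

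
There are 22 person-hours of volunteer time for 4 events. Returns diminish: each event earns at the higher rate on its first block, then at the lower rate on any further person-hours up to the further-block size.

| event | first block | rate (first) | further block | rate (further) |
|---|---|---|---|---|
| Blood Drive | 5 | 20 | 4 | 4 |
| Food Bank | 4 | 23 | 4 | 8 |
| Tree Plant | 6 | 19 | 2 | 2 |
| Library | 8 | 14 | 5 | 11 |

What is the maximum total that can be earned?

Rank every tier by rate: Food Bank/T1 23 > Blood Drive/T1 20 > Tree Plant/T1 19 > Library/T1 14 > Library/T2 11 > Food Bank/T2 8 > Blood Drive/T2 4 > Tree Plant/T2 2.
Fill Food Bank T1 block (4 at 23) → 18 left.
Blood Drive/T1 (20): +5 → 13 left.
Tree Plant/T1 (19): +6 → 7 left.
7 remain; put them into Library T1 at 14.
Total = 23×4 + 20×5 + 19×6 + 14×7 = 404.

404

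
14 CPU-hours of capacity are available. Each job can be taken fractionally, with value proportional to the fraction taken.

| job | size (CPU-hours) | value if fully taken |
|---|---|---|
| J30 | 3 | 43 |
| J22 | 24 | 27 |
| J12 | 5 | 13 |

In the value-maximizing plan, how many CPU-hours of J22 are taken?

Sort by value density: J30 43/3≈14.3, J12 13/5≈2.6, J22 27/24≈1.12.
J30: take in full, 3 CPU-hours for value 43 — 11 left.
J12: take in full, 5 CPU-hours for value 13 — 6 left.
Fill the last 6 CPU-hours with part of J22: 6/24 of it earns 6.75.

6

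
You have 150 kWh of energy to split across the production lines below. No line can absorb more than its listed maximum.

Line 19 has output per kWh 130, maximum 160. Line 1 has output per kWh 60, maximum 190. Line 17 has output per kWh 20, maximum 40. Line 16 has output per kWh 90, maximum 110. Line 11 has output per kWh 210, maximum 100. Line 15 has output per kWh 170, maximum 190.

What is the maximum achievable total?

Order the production lines by output per kWh: Line 11 210 > Line 15 170 > Line 19 130 > Line 16 90 > Line 1 60 > Line 17 20.
Line 11: +100 to 100 (cap) ; 50 left.
Line 15: +50 (room for 190) → 50. Pool exhausted.
Total = 210×100 + 170×50 = 29500.

29500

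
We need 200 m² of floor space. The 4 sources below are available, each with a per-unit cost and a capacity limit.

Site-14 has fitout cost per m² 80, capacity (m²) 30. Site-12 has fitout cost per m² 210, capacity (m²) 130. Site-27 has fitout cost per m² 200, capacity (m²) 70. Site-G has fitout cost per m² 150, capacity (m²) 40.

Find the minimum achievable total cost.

Cheapest first:
Site-14 at 80: take all 30 m² → 170 still needed.
Site-G (150): use full 40 → 130 m² to go.
Take 70 from Site-27 at 200 → need 60 more.
Site-12 at 210: take 60 of its 130 → requirement met.
Cost = 30×80 + 40×150 + 70×200 + 60×210 = 35000.

35000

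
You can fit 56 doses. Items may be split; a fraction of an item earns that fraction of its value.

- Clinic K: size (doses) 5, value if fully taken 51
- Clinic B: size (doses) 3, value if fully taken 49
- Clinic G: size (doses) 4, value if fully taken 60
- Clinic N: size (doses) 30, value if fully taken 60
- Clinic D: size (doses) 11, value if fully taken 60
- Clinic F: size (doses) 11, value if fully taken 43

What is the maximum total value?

Sort by value density: Clinic B 49/3≈16.3, Clinic G 60/4≈15, Clinic K 51/5≈10.2, Clinic D 60/11≈5.45, Clinic F 43/11≈3.91, Clinic N 60/30≈2.
Take all of Clinic B (3 doses, value 49) ; 53 doses left.
Clinic G: take in full, 4 doses for value 60 ; 49 left.
Take all of Clinic K (5 doses, value 51) ; 44 doses left.
Take all of Clinic D (11 doses, value 60) ; 33 doses left.
Clinic F: take in full, 11 doses for value 43 ; 22 left.
Fill the last 22 doses with part of Clinic N: 22/30 of it earns 44.
Total value = 307.

307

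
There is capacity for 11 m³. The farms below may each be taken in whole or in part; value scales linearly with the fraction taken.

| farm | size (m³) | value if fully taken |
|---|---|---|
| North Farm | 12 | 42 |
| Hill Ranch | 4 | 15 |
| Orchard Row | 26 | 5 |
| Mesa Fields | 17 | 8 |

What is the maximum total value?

Sort by value density: Hill Ranch 15/4≈3.75, North Farm 42/12≈3.5, Mesa Fields 8/17≈0.471, Orchard Row 5/26≈0.192.
Take all of Hill Ranch (4 m³, value 15) — 7 m³ left.
Only 7 m³ remain; take 7/12 of North Farm for value 42×7/12 = 24.5.
Total value = 39.5.

39.5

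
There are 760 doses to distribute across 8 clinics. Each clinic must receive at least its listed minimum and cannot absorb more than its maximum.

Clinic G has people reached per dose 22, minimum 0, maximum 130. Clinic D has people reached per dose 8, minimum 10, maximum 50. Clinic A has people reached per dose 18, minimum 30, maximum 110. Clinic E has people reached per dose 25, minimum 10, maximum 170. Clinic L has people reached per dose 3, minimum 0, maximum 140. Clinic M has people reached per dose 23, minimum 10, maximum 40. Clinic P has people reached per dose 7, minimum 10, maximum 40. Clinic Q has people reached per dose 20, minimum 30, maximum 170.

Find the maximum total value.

Meeting every minimum uses 0+10+30+10+0+10+10+30 = 100 doses, leaving 660.
Order the clinics by people reached per dose: Clinic E 25 > Clinic M 23 > Clinic G 22 > Clinic Q 20 > Clinic A 18 > Clinic D 8 > Clinic P 7 > Clinic L 3.
Give Clinic E 160 more to hit its cap of 170 ; 500 left.
Give Clinic M 30 more to hit its cap of 40 ; 470 left.
Clinic G takes 130 more to reach its cap of 130 ; 340 left.
Clinic Q: +140 to 170 (cap) ; 200 left.
Clinic A: +80 to 110 (cap) ; 120 left.
Give Clinic D 40 more to hit its cap of 50 ; 80 left.
Clinic P takes 30 more to reach its cap of 40 ; 50 left.
Clinic L: +50 (room for 140) → 50. Pool exhausted.
Total = 22×130 + 8×50 + 18×110 + 25×170 + 3×50 + 23×40 + 7×40 + 20×170 = 14240.

14240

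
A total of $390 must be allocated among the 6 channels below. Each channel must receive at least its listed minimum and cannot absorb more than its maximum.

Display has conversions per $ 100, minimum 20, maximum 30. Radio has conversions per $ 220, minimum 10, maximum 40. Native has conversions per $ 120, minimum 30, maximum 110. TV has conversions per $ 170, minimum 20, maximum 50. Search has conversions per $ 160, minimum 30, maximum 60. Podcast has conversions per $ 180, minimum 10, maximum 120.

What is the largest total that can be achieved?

62500

Meeting every minimum uses 20+10+30+20+30+10 = 120 $, leaving 270.
Order the channels by conversions per $: Radio 220 > Podcast 180 > TV 170 > Search 160 > Native 120 > Display 100.
Radio takes 30 more to reach its cap of 40 — 240 left.
Podcast: +110 to 120 (cap) — 130 left.
TV: +30 to 50 (cap) — 100 left.
Give Search 30 more to hit its cap of 60 — 70 left.
Only 70 left; Native takes them to reach 100.
Total = 100×20 + 220×40 + 120×100 + 170×50 + 160×60 + 180×120 = 62500.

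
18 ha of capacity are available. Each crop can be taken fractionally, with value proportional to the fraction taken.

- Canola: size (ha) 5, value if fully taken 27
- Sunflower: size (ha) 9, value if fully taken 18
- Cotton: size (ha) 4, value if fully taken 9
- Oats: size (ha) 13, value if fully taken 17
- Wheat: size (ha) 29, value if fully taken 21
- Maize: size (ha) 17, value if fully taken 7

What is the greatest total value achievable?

Sort by value density: Canola 27/5≈5.4, Cotton 9/4≈2.25, Sunflower 18/9≈2, Oats 17/13≈1.31, Wheat 21/29≈0.724, Maize 7/17≈0.412.
Canola: take in full, 5 ha for value 27 — 13 left.
Take all of Cotton (4 ha, value 9) — 9 ha left.
Take all of Sunflower (9 ha, value 18) — 0 ha left.
Total value = 54.

54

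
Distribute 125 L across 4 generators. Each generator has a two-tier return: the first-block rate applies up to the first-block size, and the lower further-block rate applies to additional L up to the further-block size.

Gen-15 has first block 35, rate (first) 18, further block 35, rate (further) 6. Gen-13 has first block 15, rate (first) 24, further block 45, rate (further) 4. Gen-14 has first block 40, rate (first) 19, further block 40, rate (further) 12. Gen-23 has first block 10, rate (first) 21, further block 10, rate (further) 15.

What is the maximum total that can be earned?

2290

Rank every tier by rate: Gen-13/first 24 > Gen-23/first 21 > Gen-14/first 19 > Gen-15/first 18 > Gen-23/second 15 > Gen-14/second 12 > Gen-15/second 6 > Gen-13/second 4.
Fill Gen-13 first block (15 at 24) → 110 left.
Gen-23/first (21): +10 → 100 left.
Gen-14/first (19): +40 → 60 left.
Gen-15/first (18): +35 → 25 left.
Gen-23/second (15): +10 → 15 left.
Gen-14/second: +15 of 40 at 12; pool empty.
Total = 24×15 + 21×10 + 19×40 + 18×35 + 15×10 + 12×15 = 2290.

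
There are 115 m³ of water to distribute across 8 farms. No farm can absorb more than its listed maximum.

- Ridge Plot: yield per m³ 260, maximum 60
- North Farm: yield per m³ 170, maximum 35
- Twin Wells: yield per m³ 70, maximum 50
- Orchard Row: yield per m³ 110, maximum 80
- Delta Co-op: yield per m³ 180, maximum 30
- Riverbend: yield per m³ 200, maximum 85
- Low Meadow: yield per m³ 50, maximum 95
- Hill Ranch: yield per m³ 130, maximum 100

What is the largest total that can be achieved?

Rank by yield per m³: Ridge Plot 260 > Riverbend 200 > Delta Co-op 180 > North Farm 170 > Hill Ranch 130 > Orchard Row 110 > Twin Wells 70 > Low Meadow 50.
Ridge Plot: +60 to 60 (cap) — 55 left.
Only 55 left; Riverbend takes them to reach 55.
Total = 260×60 + 200×55 = 26600.

26600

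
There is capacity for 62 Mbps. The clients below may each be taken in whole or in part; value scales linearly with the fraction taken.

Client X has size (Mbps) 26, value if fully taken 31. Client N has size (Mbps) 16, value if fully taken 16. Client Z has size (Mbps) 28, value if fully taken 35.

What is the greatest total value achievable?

74

Best value per unit of size first: Client Z 35/28≈1.25, Client X 31/26≈1.19, Client N 16/16≈1.
All 28 Mbps of Client Z fit (value 35) → 34 remain.
Client X: take in full, 26 Mbps for value 31 → 8 left.
Only 8 Mbps remain; take 8/16 of Client N for value 16×8/16 = 8.
Total value = 74.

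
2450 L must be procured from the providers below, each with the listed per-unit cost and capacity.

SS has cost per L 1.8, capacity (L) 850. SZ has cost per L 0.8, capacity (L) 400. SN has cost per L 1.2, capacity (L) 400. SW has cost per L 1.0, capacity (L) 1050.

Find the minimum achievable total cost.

Fill from the cheapest provider first.
Take 400 from SZ at 0.8 — need 2050 more.
SW at 1.0: take all 1050 L — 1000 still needed.
SN at 1.2: take all 400 L — 600 still needed.
Take 600 from SS at 1.8 to finish.
Cost = 400×0.8 + 1050×1.0 + 400×1.2 + 600×1.8 = 2930.

2930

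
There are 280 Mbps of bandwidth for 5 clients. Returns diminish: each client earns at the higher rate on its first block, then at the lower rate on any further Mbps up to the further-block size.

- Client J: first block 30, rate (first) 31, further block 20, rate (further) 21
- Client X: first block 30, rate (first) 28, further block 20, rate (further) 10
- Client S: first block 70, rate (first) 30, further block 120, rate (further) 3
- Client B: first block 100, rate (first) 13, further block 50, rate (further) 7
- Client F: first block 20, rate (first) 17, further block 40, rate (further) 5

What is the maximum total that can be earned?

6030

Rank every tier by rate: Client J/T1 31 > Client S/T1 30 > Client X/T1 28 > Client J/T2 21 > Client F/T1 17 > Client B/T1 13 > Client X/T2 10 > Client B/T2 7 > Client F/T2 5 > Client S/T2 3.
Client J/T1 (31): +30 — 250 left.
Client S T1 at 30: fill all 70 — 180 left.
Client X/T1 (28): +30 — 150 left.
Fill Client J T2 block (20 at 21) — 130 left.
Client F/T1 (17): +20 — 110 left.
Client B T1 at 13: fill all 100 — 10 left.
Client X/T2: +10 of 20 at 10; pool empty.
Total = 31×30 + 30×70 + 28×30 + 21×20 + 17×20 + 13×100 + 10×10 = 6030.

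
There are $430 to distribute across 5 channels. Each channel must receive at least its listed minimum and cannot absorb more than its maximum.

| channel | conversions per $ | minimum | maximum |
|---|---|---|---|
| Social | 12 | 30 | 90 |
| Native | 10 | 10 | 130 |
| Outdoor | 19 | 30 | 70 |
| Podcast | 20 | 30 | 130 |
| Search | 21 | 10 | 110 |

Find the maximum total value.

7620

Meeting every minimum uses 30+10+30+30+10 = 110 $, leaving 320.
Order the channels by conversions per $: Search 21 > Podcast 20 > Outdoor 19 > Social 12 > Native 10.
Give Search 100 more to hit its cap of 110 ; 220 left.
Give Podcast 100 more to hit its cap of 130 ; 120 left.
Give Outdoor 40 more to hit its cap of 70 ; 80 left.
Social takes 60 more to reach its cap of 90 ; 20 left.
Native has room for 120 more but only 20 remain, so it gets 30.
Total = 12×90 + 10×30 + 19×70 + 20×130 + 21×110 = 7620.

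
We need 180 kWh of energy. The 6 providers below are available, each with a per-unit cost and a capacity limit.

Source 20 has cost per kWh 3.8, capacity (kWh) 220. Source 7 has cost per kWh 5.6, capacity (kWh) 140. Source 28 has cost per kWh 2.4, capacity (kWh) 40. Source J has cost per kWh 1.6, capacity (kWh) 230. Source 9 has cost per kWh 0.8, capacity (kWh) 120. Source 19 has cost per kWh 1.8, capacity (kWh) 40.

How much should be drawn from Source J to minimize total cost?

60

Use providers in increasing cost order.
Take 120 from Source 9 at 0.8 — need 60 more.
Source J (1.6): take the remaining 60 — done.
Source 19, Source 28, Source 20, Source 7: unused.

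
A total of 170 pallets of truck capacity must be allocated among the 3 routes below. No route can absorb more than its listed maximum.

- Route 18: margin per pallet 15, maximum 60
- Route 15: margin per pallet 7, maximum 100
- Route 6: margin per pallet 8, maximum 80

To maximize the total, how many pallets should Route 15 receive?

30

Order the routes by margin per pallet: Route 18 15 > Route 6 8 > Route 15 7.
Route 18 takes 60 to reach its cap of 60 ; 110 left.
Give Route 6 80 to hit its cap of 80 ; 30 left.
Route 15: +30 (room for 100) → 30. Pool exhausted.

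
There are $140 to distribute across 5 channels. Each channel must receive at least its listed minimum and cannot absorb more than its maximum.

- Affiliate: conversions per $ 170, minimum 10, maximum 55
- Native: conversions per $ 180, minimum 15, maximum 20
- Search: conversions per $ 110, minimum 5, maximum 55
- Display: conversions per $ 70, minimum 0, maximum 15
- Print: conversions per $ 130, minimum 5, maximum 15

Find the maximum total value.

20400

Meeting every minimum uses 10+15+5+0+5 = 35 $, leaving 105.
Rank by conversions per $: Native 180 > Affiliate 170 > Print 130 > Search 110 > Display 70.
Native takes 5 more to reach its cap of 20 ; 100 left.
Affiliate: +45 to 55 (cap) ; 55 left.
Print: +10 to 15 (cap) ; 45 left.
Search has room for 50 more but only 45 remain, so it gets 50.
Total = 170×55 + 180×20 + 110×50 + 130×15 = 20400.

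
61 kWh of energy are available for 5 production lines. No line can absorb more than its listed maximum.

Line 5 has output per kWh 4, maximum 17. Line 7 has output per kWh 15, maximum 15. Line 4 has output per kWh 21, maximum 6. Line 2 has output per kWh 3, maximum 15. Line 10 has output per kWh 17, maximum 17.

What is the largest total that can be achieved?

Order the production lines by output per kWh: Line 4 21 > Line 10 17 > Line 7 15 > Line 5 4 > Line 2 3.
Give Line 4 6 to hit its cap of 6 → 55 left.
Line 10 takes 17 to reach its cap of 17 → 38 left.
Give Line 7 15 to hit its cap of 15 → 23 left.
Line 5: +17 to 17 (cap) → 6 left.
Line 2: +6 (room for 15) → 6. Pool exhausted.
Total = 4×17 + 15×15 + 21×6 + 3×6 + 17×17 = 726.

726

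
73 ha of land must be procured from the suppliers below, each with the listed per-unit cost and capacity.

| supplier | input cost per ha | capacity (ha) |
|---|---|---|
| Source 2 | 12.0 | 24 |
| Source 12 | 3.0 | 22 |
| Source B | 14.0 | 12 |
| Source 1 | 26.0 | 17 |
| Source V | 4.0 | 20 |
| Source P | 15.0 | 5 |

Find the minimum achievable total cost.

Cheapest first:
Source 12 (3.0): use full 22 ; 51 ha to go.
Source V at 4.0: take all 20 ha ; 31 still needed.
Take 24 from Source 2 at 12.0 ; need 7 more.
Source B (14.0): take the remaining 7 ; done.
Source P, Source 1: unused.
Cost = 22×3.0 + 20×4.0 + 24×12.0 + 7×14.0 = 532.

532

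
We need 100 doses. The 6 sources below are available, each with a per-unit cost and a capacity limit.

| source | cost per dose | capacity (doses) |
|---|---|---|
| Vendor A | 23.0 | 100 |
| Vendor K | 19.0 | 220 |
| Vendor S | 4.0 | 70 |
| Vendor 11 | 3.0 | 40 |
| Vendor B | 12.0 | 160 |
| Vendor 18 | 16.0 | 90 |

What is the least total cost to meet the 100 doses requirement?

360

Cheapest first:
Vendor 11 (3.0): use full 40 — 60 doses to go.
Take 60 from Vendor S at 4.0 to finish.
Vendor B, Vendor 18, Vendor K, Vendor A: unused.
Cost = 40×3.0 + 60×4.0 = 360.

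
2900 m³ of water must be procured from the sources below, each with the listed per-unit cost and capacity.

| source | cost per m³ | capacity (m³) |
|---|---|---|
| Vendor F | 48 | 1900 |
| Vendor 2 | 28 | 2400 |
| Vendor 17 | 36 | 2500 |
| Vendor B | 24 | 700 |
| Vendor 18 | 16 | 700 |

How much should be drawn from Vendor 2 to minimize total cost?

Fill from the cheapest source first.
Vendor 18 (16): use full 700 → 2200 m³ to go.
Vendor B at 24: take all 700 m³ → 1500 still needed.
Vendor 2 at 28: take 1500 of its 2400 → requirement met.
Vendor 17, Vendor F: unused.

1500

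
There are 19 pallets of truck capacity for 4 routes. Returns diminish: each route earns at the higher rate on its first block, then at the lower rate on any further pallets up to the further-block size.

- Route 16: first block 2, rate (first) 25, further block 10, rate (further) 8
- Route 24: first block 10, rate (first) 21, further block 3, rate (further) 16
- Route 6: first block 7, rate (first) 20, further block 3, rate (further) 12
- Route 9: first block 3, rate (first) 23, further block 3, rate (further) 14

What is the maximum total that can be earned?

Order all 8 blocks by rate: Route 16/first 25 > Route 9/first 23 > Route 24/first 21 > Route 6/first 20 > Route 24/second 16 > Route 9/second 14 > Route 6/second 12 > Route 16/second 8.
Route 16 first at 25: fill all 2 — 17 left.
Route 9 first at 23: fill all 3 — 14 left.
Route 24/first (21): +10 — 4 left.
Route 6 first at 20: only 4 left, fill 4.
Total = 25×2 + 23×3 + 21×10 + 20×4 = 409.

409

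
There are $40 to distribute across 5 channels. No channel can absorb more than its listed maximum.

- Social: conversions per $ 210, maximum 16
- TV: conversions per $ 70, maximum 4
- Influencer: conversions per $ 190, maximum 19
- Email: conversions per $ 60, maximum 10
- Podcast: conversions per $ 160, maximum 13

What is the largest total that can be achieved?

Order the channels by conversions per $: Social 210 > Influencer 190 > Podcast 160 > TV 70 > Email 60.
Social: +16 to 16 (cap) — 24 left.
Give Influencer 19 to hit its cap of 19 — 5 left.
Podcast has room for 13 but only 5 remain, so it gets 5.
Total = 210×16 + 190×19 + 160×5 = 7770.

7770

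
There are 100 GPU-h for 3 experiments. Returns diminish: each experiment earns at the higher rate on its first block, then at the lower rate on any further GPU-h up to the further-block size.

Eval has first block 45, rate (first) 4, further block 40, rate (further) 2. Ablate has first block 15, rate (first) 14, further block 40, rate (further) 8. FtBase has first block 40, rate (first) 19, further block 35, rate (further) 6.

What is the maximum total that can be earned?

Rank every tier by rate: FtBase/tier1 19 > Ablate/tier1 14 > Ablate/tier2 8 > FtBase/tier2 6 > Eval/tier1 4 > Eval/tier2 2.
FtBase tier1 at 19: fill all 40 → 60 left.
Ablate tier1 at 14: fill all 15 → 45 left.
Ablate tier2 at 8: fill all 40 → 5 left.
FtBase tier2 at 6: only 5 left, fill 5.
Total = 19×40 + 14×15 + 8×40 + 6×5 = 1320.

1320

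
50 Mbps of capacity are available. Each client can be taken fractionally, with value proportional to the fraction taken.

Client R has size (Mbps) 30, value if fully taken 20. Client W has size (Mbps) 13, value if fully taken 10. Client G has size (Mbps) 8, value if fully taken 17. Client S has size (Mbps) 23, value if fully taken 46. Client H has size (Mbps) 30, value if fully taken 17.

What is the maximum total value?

77

Best value per unit of size first: Client G 17/8≈2.12, Client S 46/23≈2, Client W 10/13≈0.769, Client R 20/30≈0.667, Client H 17/30≈0.567.
Take all of Client G (8 Mbps, value 17) ; 42 Mbps left.
All 23 Mbps of Client S fit (value 46) ; 19 remain.
All 13 Mbps of Client W fit (value 10) ; 6 remain.
Only 6 Mbps remain; take 6/30 of Client R for value 20×6/30 = 4.
Total value = 77.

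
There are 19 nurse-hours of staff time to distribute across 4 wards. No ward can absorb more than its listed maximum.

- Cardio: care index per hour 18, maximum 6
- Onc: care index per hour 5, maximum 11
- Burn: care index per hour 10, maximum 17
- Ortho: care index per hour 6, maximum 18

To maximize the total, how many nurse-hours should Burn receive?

13

Order the wards by care index per hour: Cardio 18 > Burn 10 > Ortho 6 > Onc 5.
Give Cardio 6 to hit its cap of 6 ; 13 left.
Burn: +13 (room for 17) → 13. Pool exhausted.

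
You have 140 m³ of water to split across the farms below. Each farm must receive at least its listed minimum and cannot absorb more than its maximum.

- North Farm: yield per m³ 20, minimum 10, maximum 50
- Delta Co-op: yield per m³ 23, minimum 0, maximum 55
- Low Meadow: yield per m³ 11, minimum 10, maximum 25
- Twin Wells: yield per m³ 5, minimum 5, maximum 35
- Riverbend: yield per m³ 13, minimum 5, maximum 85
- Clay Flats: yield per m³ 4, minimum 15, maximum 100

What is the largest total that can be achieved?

2525

Meeting every minimum uses 10+0+10+5+5+15 = 45 m³, leaving 95.
Rank by yield per m³: Delta Co-op 23 > North Farm 20 > Riverbend 13 > Low Meadow 11 > Twin Wells 5 > Clay Flats 4.
Delta Co-op: +55 to 55 (cap) → 40 left.
North Farm takes 40 more to reach its cap of 50 → 0 left.
Total = 20×50 + 23×55 + 11×10 + 5×5 + 13×5 + 4×15 = 2525.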